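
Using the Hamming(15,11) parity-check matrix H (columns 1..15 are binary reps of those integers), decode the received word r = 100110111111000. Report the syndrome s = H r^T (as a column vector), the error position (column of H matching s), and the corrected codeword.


s = (1, 0, 1, 1)^T, error position = 11, corrected codeword c = 100110111101000

Compute s = H r^T mod 2 one row at a time:
  s_1 = 1 + 1 + 1 + 1 + 1 + 0 + 0 + 0 = 5 ≡ 1 (mod 2).
  s_2 = 1 + 1 + 0 + 1 + 1 + 0 + 0 + 0 = 4 ≡ 0 (mod 2).
  s_3 = 0 + 0 + 0 + 1 + 1 + 1 + 0 + 0 = 3 ≡ 1 (mod 2).
  s_4 = 1 + 0 + 1 + 1 + 1 + 1 + 0 + 0 = 5 ≡ 1 (mod 2).
s = (1, 0, 1, 1)^T — this equals column 11 of H (binary 1011), so error is at position 11.
Correct: flip bit 11 of r = 100110111111000 to get c = 100110111101000.


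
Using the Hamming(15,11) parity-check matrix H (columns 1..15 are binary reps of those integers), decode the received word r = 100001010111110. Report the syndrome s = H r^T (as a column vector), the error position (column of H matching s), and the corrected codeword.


s = (0, 0, 0, 1)^T, error position = 1, corrected codeword c = 000001010111110

Compute s = H r^T mod 2 one row at a time:
  s_1 = 1 + 0 + 1 + 1 + 1 + 1 + 1 + 0 = 6 ≡ 0 (mod 2).
  s_2 = 0 + 0 + 1 + 0 + 1 + 1 + 1 + 0 = 4 ≡ 0 (mod 2).
  s_3 = 0 + 0 + 1 + 0 + 1 + 1 + 1 + 0 = 4 ≡ 0 (mod 2).
  s_4 = 1 + 0 + 0 + 0 + 0 + 1 + 1 + 0 = 3 ≡ 1 (mod 2).
s = (0, 0, 0, 1)^T — this equals column 1 of H (binary 0001), so error is at position 1.
Correct: flip bit 1 of r = 100001010111110 to get c = 000001010111110.


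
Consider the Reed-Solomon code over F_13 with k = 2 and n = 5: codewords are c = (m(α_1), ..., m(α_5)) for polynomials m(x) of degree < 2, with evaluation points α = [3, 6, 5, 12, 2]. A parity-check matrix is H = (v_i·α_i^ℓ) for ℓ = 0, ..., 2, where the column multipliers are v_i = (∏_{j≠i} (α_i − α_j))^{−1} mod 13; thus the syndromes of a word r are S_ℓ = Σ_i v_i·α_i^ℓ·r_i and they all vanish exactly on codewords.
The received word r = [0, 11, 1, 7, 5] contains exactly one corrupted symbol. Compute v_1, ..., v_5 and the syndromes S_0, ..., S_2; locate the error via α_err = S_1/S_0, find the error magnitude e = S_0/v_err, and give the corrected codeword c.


S = (8, 1, 5), error at position 3, error magnitude e = 11, c = [0, 11, 3, 7, 5].

Step 1: column multipliers v_i = (∏_{j≠i}(α_i − α_j))^{−1} mod 13.
  i = 1 (α = 3): (3−6)(3−5)(3−12)(3−2) = (−3)·(−2)·(−9)·1 = −54 ≡ 11, so v_1 = 11^{−1} = 6 (mod 13).
  i = 2 (α = 6): (6−3)(6−5)(6−12)(6−2) = 3·1·(−6)·4 = −72 ≡ 6, so v_2 = 6^{−1} = 11 (mod 13).
  i = 3 (α = 5): (5−3)(5−6)(5−12)(5−2) = 2·(−1)·(−7)·3 = 42 ≡ 3, so v_3 = 3^{−1} = 9 (mod 13).
  i = 4 (α = 12): (12−3)(12−6)(12−5)(12−2) = 9·6·7·10 = 3780 ≡ 10, so v_4 = 10^{−1} = 4 (mod 13).
  i = 5 (α = 2): (2−3)(2−6)(2−5)(2−12) = (−1)·(−4)·(−3)·(−10) = 120 ≡ 3, so v_5 = 3^{−1} = 9 (mod 13).
  v = [6, 11, 9, 4, 9].
Step 2: syndromes of r = [0, 11, 1, 7, 5] (all sums mod 13).
  S_0 = Σ v_i r_i = 6·0 + 11·11 + 9·1 + 4·7 + 9·5 = 203 ≡ 8.
  S_1 = Σ v_i α_i r_i = 6·3·0 + 11·6·11 + 9·5·1 + 4·12·7 + 9·2·5 = 1197 ≡ 1.
  α_i^2 mod 13 = [9, 10, 12, 1, 4].
  S_2 = Σ v_i α_i^2 r_i = 6·9·0 + 11·10·11 + 9·12·1 + 4·1·7 + 9·4·5 = 1526 ≡ 5.
  S = (8, 1, 5) ≠ 0, so r is not a codeword (an error is present).
Step 3: locate the error. For a single error e at position i, S_ℓ = v_i·e·α_i^ℓ, so α_err = S_1/S_0.
  S_0^{−1} = 8^{−1} = 5 (mod 13), so α_err = 1·5 = 5 ≡ 5 = α_3. Error position i = 3.
  Consistency check: S_2/S_1 = 5·1 = 5 ≡ 5 = α_err ✓ (single-error assumption holds).
Step 4: error magnitude e = S_0/v_3 = S_0·∏_{j≠3}(α_3 − α_j) = 8·3 = 24 ≡ 11 (mod 13).
Step 5: correct position 3: c_3 = r_3 − e = 1 − 11 ≡ 3 (mod 13). Hence c = [0, 11, 3, 7, 5].
  Check: interpolating c through the α_i gives m(x) = 2 + 8·x (degree < 2) with m(α_i) = c_i for every i, so c is indeed a codeword.


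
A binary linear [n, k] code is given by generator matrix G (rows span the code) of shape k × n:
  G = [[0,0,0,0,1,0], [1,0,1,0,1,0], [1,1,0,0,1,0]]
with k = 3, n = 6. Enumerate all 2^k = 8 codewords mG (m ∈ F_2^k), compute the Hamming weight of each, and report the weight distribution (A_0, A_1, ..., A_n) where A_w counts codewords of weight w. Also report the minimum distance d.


Weight distribution: A_0 = 1, A_1 = 1, A_2 = 3, A_3 = 3. Minimum distance d = 1.

Enumerate all 2^3 = 8 messages m ∈ F_2^3.
For each, compute codeword c = mG in F_2^6, then tally its weight.
  m = 000 → c = 000000, weight = 0.
  m = 100 → c = 000010, weight = 1.
  m = 010 → c = 101010, weight = 3.
  m = 110 → c = 101000, weight = 2.
  m = 001 → c = 110010, weight = 3.
  m = 101 → c = 110000, weight = 2.
  m = 011 → c = 011000, weight = 2.
  m = 111 → c = 011010, weight = 3.
Tally weights:
  weight 0: 1 codewords.
  weight 1: 1 codewords.
  weight 2: 3 codewords.
  weight 3: 3 codewords.
Minimum distance d = smallest w > 0 with A_w > 0 = 1.
Sanity: Σ A_w = 8 = 2^3 = 8 ✓.


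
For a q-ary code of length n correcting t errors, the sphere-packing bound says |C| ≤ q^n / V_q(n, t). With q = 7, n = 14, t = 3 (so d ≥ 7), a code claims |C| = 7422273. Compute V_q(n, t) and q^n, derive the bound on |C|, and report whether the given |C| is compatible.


V_q(n, t) = 81985, q^n = 678223072849, Hamming bound = 8272526, |C| = 7422273 ≤ bound (satisfied).

Step 1: Compute V_q(n, t) = Σ_{j=0}^3 C(n, j) (q−1)^j.
  j = 0: C(14,0)·(6)^0 = 1·1 = 1.
  j = 1: C(14,1)·(6)^1 = 14·6 = 84.
  j = 2: C(14,2)·(6)^2 = 91·36 = 3276.
  j = 3: C(14,3)·(6)^3 = 364·216 = 78624.
  V_q(n, t) = 1 + 84 + 3276 + 78624 = 81985.
Step 2: q^n = 7^14 = 678223072849.
Step 3: Hamming bound ⌊q^n / V_q(n,t)⌋ = ⌊678223072849/81985⌋ = 8272526.
Step 4: Compare |C| = 7422273 to 8272526: satisfied.
The claimed |C| lies below the Hamming bound.


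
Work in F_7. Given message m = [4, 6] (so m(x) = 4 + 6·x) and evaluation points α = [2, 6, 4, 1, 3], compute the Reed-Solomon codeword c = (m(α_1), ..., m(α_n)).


c = [2, 5, 0, 3, 1]

Message polynomial: m(x) = 4 + 6·x (mod 7).
For each evaluation point α_i, compute m(α_i) mod 7:
  α_1 = 2: Horner steps 6 → 2, so m(2) = 2.
  α_2 = 6: Horner steps 6 → 5, so m(6) = 5.
  α_3 = 4: Horner steps 6 → 0, so m(4) = 0.
  α_4 = 1: Horner steps 6 → 3, so m(1) = 3.
  α_5 = 3: Horner steps 6 → 1, so m(3) = 1.
Codeword c = [2, 5, 0, 3, 1] ∈ F_7^5.


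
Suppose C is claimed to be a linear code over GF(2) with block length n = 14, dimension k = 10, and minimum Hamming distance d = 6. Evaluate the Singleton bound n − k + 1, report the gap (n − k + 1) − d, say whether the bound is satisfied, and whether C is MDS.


Singleton RHS = n − k + 1 = 5, slack = -1, bound violated (no such code; not MDS).

Singleton bound: d ≤ n − k + 1.
Here n = 14, k = 10, so n − k + 1 = 5.
Given d = 6, check d ≤ 5: NO.
Slack = (n − k + 1) − d = -1.
The slack is negative: d = 6 exceeds n − k + 1 = 5 by 1, so the Singleton bound is violated and no linear [14, 10, 6]_2 code can exist. In particular it is not MDS (MDS requires d = n − k + 1 exactly).
Description: the claimed parameters are [14, 10, 6]_2; such a code would be impossible (violates the Singleton bound).


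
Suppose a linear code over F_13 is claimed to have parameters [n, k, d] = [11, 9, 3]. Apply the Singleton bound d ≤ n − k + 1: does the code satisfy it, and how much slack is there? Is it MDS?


Singleton RHS = n − k + 1 = 3, slack = 0, bound satisfied, MDS.

Singleton bound: d ≤ n − k + 1.
Here n = 11, k = 9, so n − k + 1 = 3.
Given d = 3, check d ≤ 3: YES.
Slack = (n − k + 1) − d = 0.
The code is MDS (slack = 0).
Description: the claimed parameters are [11, 9, 3]_13; such a code would be MDS (meets Singleton bound).


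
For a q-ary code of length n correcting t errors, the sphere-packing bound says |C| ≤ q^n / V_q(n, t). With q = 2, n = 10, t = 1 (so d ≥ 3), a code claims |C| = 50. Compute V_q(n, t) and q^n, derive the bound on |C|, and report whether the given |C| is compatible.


V_q(n, t) = 11, q^n = 1024, Hamming bound = 93, |C| = 50 ≤ bound (satisfied).

Step 1: Compute V_q(n, t) = Σ_{j=0}^1 C(n, j) (q−1)^j.
  j = 0: C(10,0)·(1)^0 = 1·1 = 1.
  j = 1: C(10,1)·(1)^1 = 10·1 = 10.
  V_q(n, t) = 1 + 10 = 11.
Step 2: q^n = 2^10 = 1024.
Step 3: Hamming bound ⌊q^n / V_q(n,t)⌋ = ⌊1024/11⌋ = 93.
Step 4: Compare |C| = 50 to 93: satisfied.
The claimed |C| lies below the Hamming bound.


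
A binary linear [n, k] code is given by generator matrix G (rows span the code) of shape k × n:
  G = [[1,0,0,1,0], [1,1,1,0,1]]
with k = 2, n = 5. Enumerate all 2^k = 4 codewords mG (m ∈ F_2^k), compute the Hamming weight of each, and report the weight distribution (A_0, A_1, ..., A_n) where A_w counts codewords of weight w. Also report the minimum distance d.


Weight distribution: A_0 = 1, A_2 = 1, A_4 = 2. Minimum distance d = 2.

Enumerate all 2^2 = 4 messages m ∈ F_2^2.
For each, compute codeword c = mG in F_2^5, then tally its weight.
  m = 00 → c = 00000, weight = 0.
  m = 10 → c = 10010, weight = 2.
  m = 01 → c = 11101, weight = 4.
  m = 11 → c = 01111, weight = 4.
Tally weights:
  weight 0: 1 codewords.
  weight 2: 1 codewords.
  weight 4: 2 codewords.
Minimum distance d = smallest w > 0 with A_w > 0 = 2.
Sanity: Σ A_w = 4 = 2^2 = 4 ✓.


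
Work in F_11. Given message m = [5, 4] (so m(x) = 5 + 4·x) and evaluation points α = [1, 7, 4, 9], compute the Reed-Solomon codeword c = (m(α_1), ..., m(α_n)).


c = [9, 0, 10, 8]

Message polynomial: m(x) = 5 + 4·x (mod 11).
For each evaluation point α_i, compute m(α_i) mod 11:
  α_1 = 1: Horner steps 4 → 9, so m(1) = 9.
  α_2 = 7: Horner steps 4 → 0, so m(7) = 0.
  α_3 = 4: Horner steps 4 → 10, so m(4) = 10.
  α_4 = 9: Horner steps 4 → 8, so m(9) = 8.
Codeword c = [9, 0, 10, 8] ∈ F_11^4.


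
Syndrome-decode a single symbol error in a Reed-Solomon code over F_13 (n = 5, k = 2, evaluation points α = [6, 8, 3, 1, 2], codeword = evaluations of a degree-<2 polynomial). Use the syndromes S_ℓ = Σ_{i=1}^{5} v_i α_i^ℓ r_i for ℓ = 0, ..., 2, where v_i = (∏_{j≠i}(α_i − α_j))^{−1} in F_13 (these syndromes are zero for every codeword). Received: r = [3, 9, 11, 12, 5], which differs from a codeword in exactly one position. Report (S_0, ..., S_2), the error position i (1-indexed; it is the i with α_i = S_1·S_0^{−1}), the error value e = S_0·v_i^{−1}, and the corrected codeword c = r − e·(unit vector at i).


S = (5, 1, 8), error at position 2, error magnitude e = 7, c = [3, 2, 11, 12, 5].

Step 1: column multipliers v_i = (∏_{j≠i}(α_i − α_j))^{−1} mod 13.
  i = 1 (α = 6): (6−8)(6−3)(6−1)(6−2) = (−2)·3·5·4 = −120 ≡ 10, so v_1 = 10^{−1} = 4 (mod 13).
  i = 2 (α = 8): (8−6)(8−3)(8−1)(8−2) = 2·5·7·6 = 420 ≡ 4, so v_2 = 4^{−1} = 10 (mod 13).
  i = 3 (α = 3): (3−6)(3−8)(3−1)(3−2) = (−3)·(−5)·2·1 = 30 ≡ 4, so v_3 = 4^{−1} = 10 (mod 13).
  i = 4 (α = 1): (1−6)(1−8)(1−3)(1−2) = (−5)·(−7)·(−2)·(−1) = 70 ≡ 5, so v_4 = 5^{−1} = 8 (mod 13).
  i = 5 (α = 2): (2−6)(2−8)(2−3)(2−1) = (−4)·(−6)·(−1)·1 = −24 ≡ 2, so v_5 = 2^{−1} = 7 (mod 13).
  v = [4, 10, 10, 8, 7].
Step 2: syndromes of r = [3, 9, 11, 12, 5] (all sums mod 13).
  S_0 = Σ v_i r_i = 4·3 + 10·9 + 10·11 + 8·12 + 7·5 = 343 ≡ 5.
  S_1 = Σ v_i α_i r_i = 4·6·3 + 10·8·9 + 10·3·11 + 8·1·12 + 7·2·5 = 1288 ≡ 1.
  α_i^2 mod 13 = [10, 12, 9, 1, 4].
  S_2 = Σ v_i α_i^2 r_i = 4·10·3 + 10·12·9 + 10·9·11 + 8·1·12 + 7·4·5 = 2426 ≡ 8.
  S = (5, 1, 8) ≠ 0, so r is not a codeword (an error is present).
Step 3: locate the error. For a single error e at position i, S_ℓ = v_i·e·α_i^ℓ, so α_err = S_1/S_0.
  S_0^{−1} = 5^{−1} = 8 (mod 13), so α_err = 1·8 = 8 ≡ 8 = α_2. Error position i = 2.
  Consistency check: S_2/S_1 = 8·1 = 8 ≡ 8 = α_err ✓ (single-error assumption holds).
Step 4: error magnitude e = S_0/v_2 = S_0·∏_{j≠2}(α_2 − α_j) = 5·4 = 20 ≡ 7 (mod 13).
Step 5: correct position 2: c_2 = r_2 − e = 9 − 7 ≡ 2 (mod 13). Hence c = [3, 2, 11, 12, 5].
  Check: interpolating c through the α_i gives m(x) = 6 + 6·x (degree < 2) with m(α_i) = c_i for every i, so c is indeed a codeword.


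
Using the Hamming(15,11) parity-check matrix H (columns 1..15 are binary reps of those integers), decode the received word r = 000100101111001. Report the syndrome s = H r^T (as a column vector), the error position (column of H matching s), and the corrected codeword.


s = (1, 0, 0, 0)^T, error position = 8, corrected codeword c = 000100111111001

Compute s = H r^T mod 2 one row at a time:
  s_1 = 0 + 1 + 1 + 1 + 1 + 0 + 0 + 1 = 5 ≡ 1 (mod 2).
  s_2 = 1 + 0 + 0 + 1 + 1 + 0 + 0 + 1 = 4 ≡ 0 (mod 2).
  s_3 = 0 + 0 + 0 + 1 + 1 + 1 + 0 + 1 = 4 ≡ 0 (mod 2).
  s_4 = 0 + 0 + 0 + 1 + 1 + 1 + 0 + 1 = 4 ≡ 0 (mod 2).
s = (1, 0, 0, 0)^T — this equals column 8 of H (binary 1000), so error is at position 8.
Correct: flip bit 8 of r = 000100101111001 to get c = 000100111111001.


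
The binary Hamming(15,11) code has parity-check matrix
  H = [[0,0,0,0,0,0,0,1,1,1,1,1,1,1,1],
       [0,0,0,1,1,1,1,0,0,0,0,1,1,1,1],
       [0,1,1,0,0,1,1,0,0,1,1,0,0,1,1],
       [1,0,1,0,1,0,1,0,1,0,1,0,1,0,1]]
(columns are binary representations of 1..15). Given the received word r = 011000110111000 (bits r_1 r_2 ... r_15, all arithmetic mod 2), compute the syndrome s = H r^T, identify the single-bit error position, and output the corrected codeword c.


s = (0, 0, 1, 1)^T, error position = 3, corrected codeword c = 010000110111000

Compute s = H r^T mod 2 one row at a time:
  s_1 = 1 + 0 + 1 + 1 + 1 + 0 + 0 + 0 = 4 ≡ 0 (mod 2).
  s_2 = 0 + 0 + 0 + 1 + 1 + 0 + 0 + 0 = 2 ≡ 0 (mod 2).
  s_3 = 1 + 1 + 0 + 1 + 1 + 1 + 0 + 0 = 5 ≡ 1 (mod 2).
  s_4 = 0 + 1 + 0 + 1 + 0 + 1 + 0 + 0 = 3 ≡ 1 (mod 2).
s = (0, 0, 1, 1)^T — this equals column 3 of H (binary 0011), so error is at position 3.
Correct: flip bit 3 of r = 011000110111000 to get c = 010000110111000.


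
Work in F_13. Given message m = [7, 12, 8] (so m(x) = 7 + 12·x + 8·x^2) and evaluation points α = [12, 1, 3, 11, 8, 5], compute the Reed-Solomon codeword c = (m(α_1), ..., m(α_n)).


c = [3, 1, 11, 2, 4, 7]

Message polynomial: m(x) = 7 + 12·x + 8·x^2 (mod 13).
For each evaluation point α_i, compute m(α_i) mod 13:
  α_1 = 12: Horner steps 8 → 4 → 3, so m(12) = 3.
  α_2 = 1: Horner steps 8 → 7 → 1, so m(1) = 1.
  α_3 = 3: Horner steps 8 → 10 → 11, so m(3) = 11.
  α_4 = 11: Horner steps 8 → 9 → 2, so m(11) = 2.
  α_5 = 8: Horner steps 8 → 11 → 4, so m(8) = 4.
  α_6 = 5: Horner steps 8 → 0 → 7, so m(5) = 7.
Codeword c = [3, 1, 11, 2, 4, 7] ∈ F_13^6.


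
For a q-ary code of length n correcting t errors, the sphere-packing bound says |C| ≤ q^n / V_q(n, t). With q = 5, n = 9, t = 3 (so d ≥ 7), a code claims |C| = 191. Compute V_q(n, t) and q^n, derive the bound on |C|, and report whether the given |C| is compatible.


V_q(n, t) = 5989, q^n = 1953125, Hamming bound = 326, |C| = 191 ≤ bound (satisfied).

Step 1: Compute V_q(n, t) = Σ_{j=0}^3 C(n, j) (q−1)^j.
  j = 0: C(9,0)·(4)^0 = 1·1 = 1.
  j = 1: C(9,1)·(4)^1 = 9·4 = 36.
  j = 2: C(9,2)·(4)^2 = 36·16 = 576.
  j = 3: C(9,3)·(4)^3 = 84·64 = 5376.
  V_q(n, t) = 1 + 36 + 576 + 5376 = 5989.
Step 2: q^n = 5^9 = 1953125.
Step 3: Hamming bound ⌊q^n / V_q(n,t)⌋ = ⌊1953125/5989⌋ = 326.
Step 4: Compare |C| = 191 to 326: satisfied.
The claimed |C| lies below the Hamming bound.


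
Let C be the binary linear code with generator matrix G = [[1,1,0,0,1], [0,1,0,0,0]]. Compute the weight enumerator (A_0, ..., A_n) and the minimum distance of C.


Weight distribution: A_0 = 1, A_1 = 1, A_2 = 1, A_3 = 1. Minimum distance d = 1.

Enumerate all 2^2 = 4 messages m ∈ F_2^2.
For each, compute codeword c = mG in F_2^5, then tally its weight.
  m = 00 → c = 00000, weight = 0.
  m = 10 → c = 11001, weight = 3.
  m = 01 → c = 01000, weight = 1.
  m = 11 → c = 10001, weight = 2.
Tally weights:
  weight 0: 1 codewords.
  weight 1: 1 codewords.
  weight 2: 1 codewords.
  weight 3: 1 codewords.
Minimum distance d = smallest w > 0 with A_w > 0 = 1.
Sanity: Σ A_w = 4 = 2^2 = 4 ✓.


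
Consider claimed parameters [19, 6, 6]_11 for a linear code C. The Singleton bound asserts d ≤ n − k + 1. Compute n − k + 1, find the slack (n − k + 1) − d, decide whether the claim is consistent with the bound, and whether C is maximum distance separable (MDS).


Singleton RHS = n − k + 1 = 14, slack = 8, bound satisfied, not MDS.

Singleton bound: d ≤ n − k + 1.
Here n = 19, k = 6, so n − k + 1 = 14.
Given d = 6, check d ≤ 14: YES.
Slack = (n − k + 1) − d = 8.
The code is NOT MDS (slack = 8 > 0).
Description: the claimed parameters are [19, 6, 6]_11; such a code would be non-MDS.


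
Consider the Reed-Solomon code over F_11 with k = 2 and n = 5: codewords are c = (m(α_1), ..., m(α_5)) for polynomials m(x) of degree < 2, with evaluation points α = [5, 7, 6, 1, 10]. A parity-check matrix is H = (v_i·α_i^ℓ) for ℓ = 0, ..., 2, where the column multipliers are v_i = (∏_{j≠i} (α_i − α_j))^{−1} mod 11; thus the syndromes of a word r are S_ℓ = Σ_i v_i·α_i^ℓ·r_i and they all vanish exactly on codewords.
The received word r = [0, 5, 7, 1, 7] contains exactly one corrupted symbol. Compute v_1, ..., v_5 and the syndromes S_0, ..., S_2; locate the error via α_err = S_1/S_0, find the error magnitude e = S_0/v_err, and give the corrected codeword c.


S = (6, 3, 7), error at position 3, error magnitude e = 10, c = [0, 5, 8, 1, 7].

Step 1: column multipliers v_i = (∏_{j≠i}(α_i − α_j))^{−1} mod 11.
  i = 1 (α = 5): (5−7)(5−6)(5−1)(5−10) = (−2)·(−1)·4·(−5) = −40 ≡ 4, so v_1 = 4^{−1} = 3 (mod 11).
  i = 2 (α = 7): (7−5)(7−6)(7−1)(7−10) = 2·1·6·(−3) = −36 ≡ 8, so v_2 = 8^{−1} = 7 (mod 11).
  i = 3 (α = 6): (6−5)(6−7)(6−1)(6−10) = 1·(−1)·5·(−4) = 20 ≡ 9, so v_3 = 9^{−1} = 5 (mod 11).
  i = 4 (α = 1): (1−5)(1−7)(1−6)(1−10) = (−4)·(−6)·(−5)·(−9) = 1080 ≡ 2, so v_4 = 2^{−1} = 6 (mod 11).
  i = 5 (α = 10): (10−5)(10−7)(10−6)(10−1) = 5·3·4·9 = 540 ≡ 1, so v_5 = 1^{−1} = 1 (mod 11).
  v = [3, 7, 5, 6, 1].
Step 2: syndromes of r = [0, 5, 7, 1, 7] (all sums mod 11).
  S_0 = Σ v_i r_i = 3·0 + 7·5 + 5·7 + 6·1 + 1·7 = 83 ≡ 6.
  S_1 = Σ v_i α_i r_i = 3·5·0 + 7·7·5 + 5·6·7 + 6·1·1 + 1·10·7 = 531 ≡ 3.
  α_i^2 mod 11 = [3, 5, 3, 1, 1].
  S_2 = Σ v_i α_i^2 r_i = 3·3·0 + 7·5·5 + 5·3·7 + 6·1·1 + 1·1·7 = 293 ≡ 7.
  S = (6, 3, 7) ≠ 0, so r is not a codeword (an error is present).
Step 3: locate the error. For a single error e at position i, S_ℓ = v_i·e·α_i^ℓ, so α_err = S_1/S_0.
  S_0^{−1} = 6^{−1} = 2 (mod 11), so α_err = 3·2 = 6 ≡ 6 = α_3. Error position i = 3.
  Consistency check: S_2/S_1 = 7·4 = 28 ≡ 6 = α_err ✓ (single-error assumption holds).
Step 4: error magnitude e = S_0/v_3 = S_0·∏_{j≠3}(α_3 − α_j) = 6·9 = 54 ≡ 10 (mod 11).
Step 5: correct position 3: c_3 = r_3 − e = 7 − 10 ≡ 8 (mod 11). Hence c = [0, 5, 8, 1, 7].
  Check: interpolating c through the α_i gives m(x) = 4 + 8·x (degree < 2) with m(α_i) = c_i for every i, so c is indeed a codeword.


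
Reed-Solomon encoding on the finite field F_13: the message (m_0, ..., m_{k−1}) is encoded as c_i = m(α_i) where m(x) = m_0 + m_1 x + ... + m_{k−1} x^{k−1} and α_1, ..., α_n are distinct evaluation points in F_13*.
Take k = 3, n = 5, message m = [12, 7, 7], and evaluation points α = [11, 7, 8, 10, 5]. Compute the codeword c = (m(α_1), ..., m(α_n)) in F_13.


c = [0, 1, 9, 2, 1]

Message polynomial: m(x) = 12 + 7·x + 7·x^2 (mod 13).
For each evaluation point α_i, compute m(α_i) mod 13:
  α_1 = 11: Horner steps 7 → 6 → 0, so m(11) = 0.
  α_2 = 7: Horner steps 7 → 4 → 1, so m(7) = 1.
  α_3 = 8: Horner steps 7 → 11 → 9, so m(8) = 9.
  α_4 = 10: Horner steps 7 → 12 → 2, so m(10) = 2.
  α_5 = 5: Horner steps 7 → 3 → 1, so m(5) = 1.
Codeword c = [0, 1, 9, 2, 1] ∈ F_13^5.


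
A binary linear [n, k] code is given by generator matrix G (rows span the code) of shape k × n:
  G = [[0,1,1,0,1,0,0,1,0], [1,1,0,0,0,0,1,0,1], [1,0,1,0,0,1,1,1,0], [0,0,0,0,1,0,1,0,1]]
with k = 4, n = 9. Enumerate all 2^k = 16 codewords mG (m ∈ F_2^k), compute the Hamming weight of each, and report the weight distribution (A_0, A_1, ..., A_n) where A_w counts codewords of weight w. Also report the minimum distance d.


Weight distribution: A_0 = 1, A_2 = 1, A_3 = 4, A_4 = 3, A_5 = 4, A_6 = 3. Minimum distance d = 2.

Enumerate all 2^4 = 16 messages m ∈ F_2^4.
For each, compute codeword c = mG in F_2^9, then tally its weight.
  m = 0000 → c = 000000000, weight = 0.
  m = 1000 → c = 011010010, weight = 4.
  m = 0100 → c = 110000101, weight = 4.
  m = 1100 → c = 101010111, weight = 6.
  m = 0010 → c = 101001110, weight = 5.
  m = 1010 → c = 110011100, weight = 5.
  m = 0110 → c = 011001011, weight = 5.
  m = 1110 → c = 000011001, weight = 3.
  m = 0001 → c = 000010101, weight = 3.
  m = 1001 → c = 011000111, weight = 5.
  m = 0101 → c = 110010000, weight = 3.
  m = 1101 → c = 101000010, weight = 3.
  m = 0011 → c = 101011011, weight = 6.
  m = 1011 → c = 110001001, weight = 4.
  m = 0111 → c = 011011110, weight = 6.
  m = 1111 → c = 000001100, weight = 2.
Tally weights:
  weight 0: 1 codewords.
  weight 2: 1 codewords.
  weight 3: 4 codewords.
  weight 4: 3 codewords.
  weight 5: 4 codewords.
  weight 6: 3 codewords.
Minimum distance d = smallest w > 0 with A_w > 0 = 2.
Sanity: Σ A_w = 16 = 2^4 = 16 ✓.


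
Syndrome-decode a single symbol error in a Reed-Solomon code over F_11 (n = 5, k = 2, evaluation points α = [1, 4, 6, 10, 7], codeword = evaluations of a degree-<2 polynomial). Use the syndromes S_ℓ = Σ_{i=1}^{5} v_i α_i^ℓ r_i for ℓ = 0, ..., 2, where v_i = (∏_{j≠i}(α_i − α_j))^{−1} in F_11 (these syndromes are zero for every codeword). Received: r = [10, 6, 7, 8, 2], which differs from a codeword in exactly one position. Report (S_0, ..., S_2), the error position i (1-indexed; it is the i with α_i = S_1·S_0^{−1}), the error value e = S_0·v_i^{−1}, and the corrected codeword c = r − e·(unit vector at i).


S = (1, 10, 1), error at position 4, error magnitude e = 10, c = [10, 6, 7, 9, 2].

Step 1: column multipliers v_i = (∏_{j≠i}(α_i − α_j))^{−1} mod 11.
  i = 1 (α = 1): (1−4)(1−6)(1−10)(1−7) = (−3)·(−5)·(−9)·(−6) = 810 ≡ 7, so v_1 = 7^{−1} = 8 (mod 11).
  i = 2 (α = 4): (4−1)(4−6)(4−10)(4−7) = 3·(−2)·(−6)·(−3) = −108 ≡ 2, so v_2 = 2^{−1} = 6 (mod 11).
  i = 3 (α = 6): (6−1)(6−4)(6−10)(6−7) = 5·2·(−4)·(−1) = 40 ≡ 7, so v_3 = 7^{−1} = 8 (mod 11).
  i = 4 (α = 10): (10−1)(10−4)(10−6)(10−7) = 9·6·4·3 = 648 ≡ 10, so v_4 = 10^{−1} = 10 (mod 11).
  i = 5 (α = 7): (7−1)(7−4)(7−6)(7−10) = 6·3·1·(−3) = −54 ≡ 1, so v_5 = 1^{−1} = 1 (mod 11).
  v = [8, 6, 8, 10, 1].
Step 2: syndromes of r = [10, 6, 7, 8, 2] (all sums mod 11).
  S_0 = Σ v_i r_i = 8·10 + 6·6 + 8·7 + 10·8 + 1·2 = 254 ≡ 1.
  S_1 = Σ v_i α_i r_i = 8·1·10 + 6·4·6 + 8·6·7 + 10·10·8 + 1·7·2 = 1374 ≡ 10.
  α_i^2 mod 11 = [1, 5, 3, 1, 5].
  S_2 = Σ v_i α_i^2 r_i = 8·1·10 + 6·5·6 + 8·3·7 + 10·1·8 + 1·5·2 = 518 ≡ 1.
  S = (1, 10, 1) ≠ 0, so r is not a codeword (an error is present).
Step 3: locate the error. For a single error e at position i, S_ℓ = v_i·e·α_i^ℓ, so α_err = S_1/S_0.
  S_0^{−1} = 1^{−1} = 1 (mod 11), so α_err = 10·1 = 10 ≡ 10 = α_4. Error position i = 4.
  Consistency check: S_2/S_1 = 1·10 = 10 ≡ 10 = α_err ✓ (single-error assumption holds).
Step 4: error magnitude e = S_0/v_4 = S_0·∏_{j≠4}(α_4 − α_j) = 1·10 = 10 ≡ 10 (mod 11).
Step 5: correct position 4: c_4 = r_4 − e = 8 − 10 ≡ 9 (mod 11). Hence c = [10, 6, 7, 9, 2].
  Check: interpolating c through the α_i gives m(x) = 4 + 6·x (degree < 2) with m(α_i) = c_i for every i, so c is indeed a codeword.


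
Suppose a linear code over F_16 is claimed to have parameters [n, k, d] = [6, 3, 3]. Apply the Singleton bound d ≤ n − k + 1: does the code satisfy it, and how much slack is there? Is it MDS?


Singleton RHS = n − k + 1 = 4, slack = 1, bound satisfied, not MDS.

Singleton bound: d ≤ n − k + 1.
Here n = 6, k = 3, so n − k + 1 = 4.
Given d = 3, check d ≤ 4: YES.
Slack = (n − k + 1) − d = 1.
The code is NOT MDS (slack = 1 > 0).
Description: the claimed parameters are [6, 3, 3]_16; such a code would be non-MDS.


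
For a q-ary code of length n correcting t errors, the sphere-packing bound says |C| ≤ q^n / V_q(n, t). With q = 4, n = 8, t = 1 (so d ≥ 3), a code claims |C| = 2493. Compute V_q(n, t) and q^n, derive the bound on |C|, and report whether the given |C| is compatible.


V_q(n, t) = 25, q^n = 65536, Hamming bound = 2621, |C| = 2493 ≤ bound (satisfied).

Step 1: Compute V_q(n, t) = Σ_{j=0}^1 C(n, j) (q−1)^j.
  j = 0: C(8,0)·(3)^0 = 1·1 = 1.
  j = 1: C(8,1)·(3)^1 = 8·3 = 24.
  V_q(n, t) = 1 + 24 = 25.
Step 2: q^n = 4^8 = 65536.
Step 3: Hamming bound ⌊q^n / V_q(n,t)⌋ = ⌊65536/25⌋ = 2621.
Step 4: Compare |C| = 2493 to 2621: satisfied.
The claimed |C| lies below the Hamming bound.


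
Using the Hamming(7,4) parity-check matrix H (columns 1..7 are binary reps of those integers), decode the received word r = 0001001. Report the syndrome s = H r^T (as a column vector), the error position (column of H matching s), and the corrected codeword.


s = (0, 1, 1)^T, error position = 3, corrected codeword c = 0011001

Compute s = H r^T mod 2 one row at a time:
  s_1 = 1 + 0 + 0 + 1 = 2 ≡ 0 (mod 2).
  s_2 = 0 + 0 + 0 + 1 = 1 ≡ 1 (mod 2).
  s_3 = 0 + 0 + 0 + 1 = 1 ≡ 1 (mod 2).
s = (0, 1, 1)^T — this equals column 3 of H (binary 011), so error is at position 3.
Correct: flip bit 3 of r = 0001001 to get c = 0011001.


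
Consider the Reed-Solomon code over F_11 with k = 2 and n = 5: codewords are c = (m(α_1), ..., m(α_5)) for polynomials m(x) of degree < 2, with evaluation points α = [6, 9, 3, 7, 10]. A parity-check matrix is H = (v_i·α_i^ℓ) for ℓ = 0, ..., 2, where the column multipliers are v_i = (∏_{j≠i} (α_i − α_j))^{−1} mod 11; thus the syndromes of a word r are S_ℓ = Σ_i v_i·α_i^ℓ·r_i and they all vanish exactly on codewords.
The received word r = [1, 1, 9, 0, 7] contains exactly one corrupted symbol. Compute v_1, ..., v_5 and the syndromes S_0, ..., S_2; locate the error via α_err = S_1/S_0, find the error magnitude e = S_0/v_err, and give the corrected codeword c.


S = (5, 8, 4), error at position 1, error magnitude e = 7, c = [5, 1, 9, 0, 7].

Step 1: column multipliers v_i = (∏_{j≠i}(α_i − α_j))^{−1} mod 11.
  i = 1 (α = 6): (6−9)(6−3)(6−7)(6−10) = (−3)·3·(−1)·(−4) = −36 ≡ 8, so v_1 = 8^{−1} = 7 (mod 11).
  i = 2 (α = 9): (9−6)(9−3)(9−7)(9−10) = 3·6·2·(−1) = −36 ≡ 8, so v_2 = 8^{−1} = 7 (mod 11).
  i = 3 (α = 3): (3−6)(3−9)(3−7)(3−10) = (−3)·(−6)·(−4)·(−7) = 504 ≡ 9, so v_3 = 9^{−1} = 5 (mod 11).
  i = 4 (α = 7): (7−6)(7−9)(7−3)(7−10) = 1·(−2)·4·(−3) = 24 ≡ 2, so v_4 = 2^{−1} = 6 (mod 11).
  i = 5 (α = 10): (10−6)(10−9)(10−3)(10−7) = 4·1·7·3 = 84 ≡ 7, so v_5 = 7^{−1} = 8 (mod 11).
  v = [7, 7, 5, 6, 8].
Step 2: syndromes of r = [1, 1, 9, 0, 7] (all sums mod 11).
  S_0 = Σ v_i r_i = 7·1 + 7·1 + 5·9 + 6·0 + 8·7 = 115 ≡ 5.
  S_1 = Σ v_i α_i r_i = 7·6·1 + 7·9·1 + 5·3·9 + 6·7·0 + 8·10·7 = 800 ≡ 8.
  α_i^2 mod 11 = [3, 4, 9, 5, 1].
  S_2 = Σ v_i α_i^2 r_i = 7·3·1 + 7·4·1 + 5·9·9 + 6·5·0 + 8·1·7 = 510 ≡ 4.
  S = (5, 8, 4) ≠ 0, so r is not a codeword (an error is present).
Step 3: locate the error. For a single error e at position i, S_ℓ = v_i·e·α_i^ℓ, so α_err = S_1/S_0.
  S_0^{−1} = 5^{−1} = 9 (mod 11), so α_err = 8·9 = 72 ≡ 6 = α_1. Error position i = 1.
  Consistency check: S_2/S_1 = 4·7 = 28 ≡ 6 = α_err ✓ (single-error assumption holds).
Step 4: error magnitude e = S_0/v_1 = S_0·∏_{j≠1}(α_1 − α_j) = 5·8 = 40 ≡ 7 (mod 11).
Step 5: correct position 1: c_1 = r_1 − e = 1 − 7 ≡ 5 (mod 11). Hence c = [5, 1, 9, 0, 7].
  Check: interpolating c through the α_i gives m(x) = 2 + 6·x (degree < 2) with m(α_i) = c_i for every i, so c is indeed a codeword.


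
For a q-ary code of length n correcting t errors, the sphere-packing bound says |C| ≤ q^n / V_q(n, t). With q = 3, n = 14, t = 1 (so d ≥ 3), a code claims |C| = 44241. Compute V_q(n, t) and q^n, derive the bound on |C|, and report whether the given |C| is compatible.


V_q(n, t) = 29, q^n = 4782969, Hamming bound = 164929, |C| = 44241 ≤ bound (satisfied).

Step 1: Compute V_q(n, t) = Σ_{j=0}^1 C(n, j) (q−1)^j.
  j = 0: C(14,0)·(2)^0 = 1·1 = 1.
  j = 1: C(14,1)·(2)^1 = 14·2 = 28.
  V_q(n, t) = 1 + 28 = 29.
Step 2: q^n = 3^14 = 4782969.
Step 3: Hamming bound ⌊q^n / V_q(n,t)⌋ = ⌊4782969/29⌋ = 164929.
Step 4: Compare |C| = 44241 to 164929: satisfied.
The claimed |C| lies below the Hamming bound.


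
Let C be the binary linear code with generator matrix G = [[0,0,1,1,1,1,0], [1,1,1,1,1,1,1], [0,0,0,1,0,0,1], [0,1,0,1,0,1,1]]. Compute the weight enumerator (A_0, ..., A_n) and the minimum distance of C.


Weight distribution: A_0 = 1, A_2 = 2, A_3 = 5, A_4 = 5, A_5 = 2, A_7 = 1. Minimum distance d = 2.

Enumerate all 2^4 = 16 messages m ∈ F_2^4.
For each, compute codeword c = mG in F_2^7, then tally its weight.
  m = 0000 → c = 0000000, weight = 0.
  m = 1000 → c = 0011110, weight = 4.
  m = 0100 → c = 1111111, weight = 7.
  m = 1100 → c = 1100001, weight = 3.
  m = 0010 → c = 0001001, weight = 2.
  m = 1010 → c = 0010111, weight = 4.
  m = 0110 → c = 1110110, weight = 5.
  m = 1110 → c = 1101000, weight = 3.
  m = 0001 → c = 0101011, weight = 4.
  m = 1001 → c = 0110101, weight = 4.
  m = 0101 → c = 1010100, weight = 3.
  m = 1101 → c = 1001010, weight = 3.
  m = 0011 → c = 0100010, weight = 2.
  m = 1011 → c = 0111100, weight = 4.
  m = 0111 → c = 1011101, weight = 5.
  m = 1111 → c = 1000011, weight = 3.
Tally weights:
  weight 0: 1 codewords.
  weight 2: 2 codewords.
  weight 3: 5 codewords.
  weight 4: 5 codewords.
  weight 5: 2 codewords.
  weight 7: 1 codewords.
Minimum distance d = smallest w > 0 with A_w > 0 = 2.
Sanity: Σ A_w = 16 = 2^4 = 16 ✓.


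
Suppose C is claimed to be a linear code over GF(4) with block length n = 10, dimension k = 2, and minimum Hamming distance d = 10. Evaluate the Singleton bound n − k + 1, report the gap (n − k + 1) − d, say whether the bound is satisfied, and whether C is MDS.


Singleton RHS = n − k + 1 = 9, slack = -1, bound violated (no such code; not MDS).

Singleton bound: d ≤ n − k + 1.
Here n = 10, k = 2, so n − k + 1 = 9.
Given d = 10, check d ≤ 9: NO.
Slack = (n − k + 1) − d = -1.
The slack is negative: d = 10 exceeds n − k + 1 = 9 by 1, so the Singleton bound is violated and no linear [10, 2, 10]_4 code can exist. In particular it is not MDS (MDS requires d = n − k + 1 exactly).
Description: the claimed parameters are [10, 2, 10]_4; such a code would be impossible (violates the Singleton bound).


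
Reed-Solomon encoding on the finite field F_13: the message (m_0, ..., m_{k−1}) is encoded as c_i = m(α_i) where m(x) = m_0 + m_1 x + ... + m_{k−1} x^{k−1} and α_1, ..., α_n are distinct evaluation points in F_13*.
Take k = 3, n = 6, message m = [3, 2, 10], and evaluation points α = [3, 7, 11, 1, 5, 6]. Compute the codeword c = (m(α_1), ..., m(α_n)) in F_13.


c = [8, 0, 0, 2, 3, 11]

Message polynomial: m(x) = 3 + 2·x + 10·x^2 (mod 13).
For each evaluation point α_i, compute m(α_i) mod 13:
  α_1 = 3: Horner steps 10 → 6 → 8, so m(3) = 8.
  α_2 = 7: Horner steps 10 → 7 → 0, so m(7) = 0.
  α_3 = 11: Horner steps 10 → 8 → 0, so m(11) = 0.
  α_4 = 1: Horner steps 10 → 12 → 2, so m(1) = 2.
  α_5 = 5: Horner steps 10 → 0 → 3, so m(5) = 3.
  α_6 = 6: Horner steps 10 → 10 → 11, so m(6) = 11.
Codeword c = [8, 0, 0, 2, 3, 11] ∈ F_13^6.


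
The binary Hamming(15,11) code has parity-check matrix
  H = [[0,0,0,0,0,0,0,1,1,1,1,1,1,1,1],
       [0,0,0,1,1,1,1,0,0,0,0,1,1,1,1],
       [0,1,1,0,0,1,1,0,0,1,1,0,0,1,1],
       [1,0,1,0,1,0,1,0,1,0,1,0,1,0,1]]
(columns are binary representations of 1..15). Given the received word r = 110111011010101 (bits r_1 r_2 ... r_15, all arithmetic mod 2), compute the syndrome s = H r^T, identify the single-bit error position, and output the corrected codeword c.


s = (1, 1, 0, 0)^T, error position = 12, corrected codeword c = 110111011011101

Compute s = H r^T mod 2 one row at a time:
  s_1 = 1 + 1 + 0 + 1 + 0 + 1 + 0 + 1 = 5 ≡ 1 (mod 2).
  s_2 = 1 + 1 + 1 + 0 + 0 + 1 + 0 + 1 = 5 ≡ 1 (mod 2).
  s_3 = 1 + 0 + 1 + 0 + 0 + 1 + 0 + 1 = 4 ≡ 0 (mod 2).
  s_4 = 1 + 0 + 1 + 0 + 1 + 1 + 1 + 1 = 6 ≡ 0 (mod 2).
s = (1, 1, 0, 0)^T — this equals column 12 of H (binary 1100), so error is at position 12.
Correct: flip bit 12 of r = 110111011010101 to get c = 110111011011101.


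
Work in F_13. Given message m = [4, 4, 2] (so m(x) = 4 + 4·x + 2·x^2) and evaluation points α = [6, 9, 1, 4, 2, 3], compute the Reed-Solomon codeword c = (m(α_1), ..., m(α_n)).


c = [9, 7, 10, 0, 7, 8]

Message polynomial: m(x) = 4 + 4·x + 2·x^2 (mod 13).
For each evaluation point α_i, compute m(α_i) mod 13:
  α_1 = 6: Horner steps 2 → 3 → 9, so m(6) = 9.
  α_2 = 9: Horner steps 2 → 9 → 7, so m(9) = 7.
  α_3 = 1: Horner steps 2 → 6 → 10, so m(1) = 10.
  α_4 = 4: Horner steps 2 → 12 → 0, so m(4) = 0.
  α_5 = 2: Horner steps 2 → 8 → 7, so m(2) = 7.
  α_6 = 3: Horner steps 2 → 10 → 8, so m(3) = 8.
Codeword c = [9, 7, 10, 0, 7, 8] ∈ F_13^6.


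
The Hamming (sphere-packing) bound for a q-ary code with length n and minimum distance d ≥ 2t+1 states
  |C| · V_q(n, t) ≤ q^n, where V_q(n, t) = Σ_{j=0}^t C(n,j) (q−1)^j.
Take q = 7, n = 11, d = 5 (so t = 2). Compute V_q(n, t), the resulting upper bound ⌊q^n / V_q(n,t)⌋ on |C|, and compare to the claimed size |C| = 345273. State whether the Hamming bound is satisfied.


V_q(n, t) = 2047, q^n = 1977326743, Hamming bound = 965963, |C| = 345273 ≤ bound (satisfied).

Step 1: Compute V_q(n, t) = Σ_{j=0}^2 C(n, j) (q−1)^j.
  j = 0: C(11,0)·(6)^0 = 1·1 = 1.
  j = 1: C(11,1)·(6)^1 = 11·6 = 66.
  j = 2: C(11,2)·(6)^2 = 55·36 = 1980.
  V_q(n, t) = 1 + 66 + 1980 = 2047.
Step 2: q^n = 7^11 = 1977326743.
Step 3: Hamming bound ⌊q^n / V_q(n,t)⌋ = ⌊1977326743/2047⌋ = 965963.
Step 4: Compare |C| = 345273 to 965963: satisfied.
The claimed |C| lies below the Hamming bound.


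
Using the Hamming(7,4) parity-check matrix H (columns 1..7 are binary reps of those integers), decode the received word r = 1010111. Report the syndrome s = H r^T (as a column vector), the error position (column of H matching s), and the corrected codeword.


s = (1, 1, 0)^T, error position = 6, corrected codeword c = 1010101

Compute s = H r^T mod 2 one row at a time:
  s_1 = 0 + 1 + 1 + 1 = 3 ≡ 1 (mod 2).
  s_2 = 0 + 1 + 1 + 1 = 3 ≡ 1 (mod 2).
  s_3 = 1 + 1 + 1 + 1 = 4 ≡ 0 (mod 2).
s = (1, 1, 0)^T — this equals column 6 of H (binary 110), so error is at position 6.
Correct: flip bit 6 of r = 1010111 to get c = 1010101.


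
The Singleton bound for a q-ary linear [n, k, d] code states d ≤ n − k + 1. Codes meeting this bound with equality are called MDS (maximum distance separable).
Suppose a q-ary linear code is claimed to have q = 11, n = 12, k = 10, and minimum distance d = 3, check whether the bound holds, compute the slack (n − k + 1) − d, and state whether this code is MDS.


Singleton RHS = n − k + 1 = 3, slack = 0, bound satisfied, MDS.

Singleton bound: d ≤ n − k + 1.
Here n = 12, k = 10, so n − k + 1 = 3.
Given d = 3, check d ≤ 3: YES.
Slack = (n − k + 1) − d = 0.
The code is MDS (slack = 0).
Description: the claimed parameters are [12, 10, 3]_11; such a code would be MDS (meets Singleton bound).


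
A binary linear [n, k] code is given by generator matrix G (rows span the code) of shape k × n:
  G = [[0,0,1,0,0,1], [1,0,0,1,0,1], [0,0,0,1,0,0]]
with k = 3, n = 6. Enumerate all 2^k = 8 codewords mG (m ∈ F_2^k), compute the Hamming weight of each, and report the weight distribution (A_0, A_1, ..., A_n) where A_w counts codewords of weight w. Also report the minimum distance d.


Weight distribution: A_0 = 1, A_1 = 1, A_2 = 3, A_3 = 3. Minimum distance d = 1.

Enumerate all 2^3 = 8 messages m ∈ F_2^3.
For each, compute codeword c = mG in F_2^6, then tally its weight.
  m = 000 → c = 000000, weight = 0.
  m = 100 → c = 001001, weight = 2.
  m = 010 → c = 100101, weight = 3.
  m = 110 → c = 101100, weight = 3.
  m = 001 → c = 000100, weight = 1.
  m = 101 → c = 001101, weight = 3.
  m = 011 → c = 100001, weight = 2.
  m = 111 → c = 101000, weight = 2.
Tally weights:
  weight 0: 1 codewords.
  weight 1: 1 codewords.
  weight 2: 3 codewords.
  weight 3: 3 codewords.
Minimum distance d = smallest w > 0 with A_w > 0 = 1.
Sanity: Σ A_w = 8 = 2^3 = 8 ✓.


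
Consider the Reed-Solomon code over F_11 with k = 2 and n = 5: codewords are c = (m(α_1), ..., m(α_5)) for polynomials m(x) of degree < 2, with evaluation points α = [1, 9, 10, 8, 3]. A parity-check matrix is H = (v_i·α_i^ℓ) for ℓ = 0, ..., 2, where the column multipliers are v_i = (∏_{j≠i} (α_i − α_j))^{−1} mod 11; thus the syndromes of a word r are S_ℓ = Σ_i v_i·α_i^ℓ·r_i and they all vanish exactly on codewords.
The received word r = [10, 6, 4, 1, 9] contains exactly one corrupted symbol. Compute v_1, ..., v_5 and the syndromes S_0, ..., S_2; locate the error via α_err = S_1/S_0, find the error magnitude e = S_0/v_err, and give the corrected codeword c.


S = (3, 8, 3), error at position 3, error magnitude e = 4, c = [10, 6, 0, 1, 9].

Step 1: column multipliers v_i = (∏_{j≠i}(α_i − α_j))^{−1} mod 11.
  i = 1 (α = 1): (1−9)(1−10)(1−8)(1−3) = (−8)·(−9)·(−7)·(−2) = 1008 ≡ 7, so v_1 = 7^{−1} = 8 (mod 11).
  i = 2 (α = 9): (9−1)(9−10)(9−8)(9−3) = 8·(−1)·1·6 = −48 ≡ 7, so v_2 = 7^{−1} = 8 (mod 11).
  i = 3 (α = 10): (10−1)(10−9)(10−8)(10−3) = 9·1·2·7 = 126 ≡ 5, so v_3 = 5^{−1} = 9 (mod 11).
  i = 4 (α = 8): (8−1)(8−9)(8−10)(8−3) = 7·(−1)·(−2)·5 = 70 ≡ 4, so v_4 = 4^{−1} = 3 (mod 11).
  i = 5 (α = 3): (3−1)(3−9)(3−10)(3−8) = 2·(−6)·(−7)·(−5) = −420 ≡ 9, so v_5 = 9^{−1} = 5 (mod 11).
  v = [8, 8, 9, 3, 5].
Step 2: syndromes of r = [10, 6, 4, 1, 9] (all sums mod 11).
  S_0 = Σ v_i r_i = 8·10 + 8·6 + 9·4 + 3·1 + 5·9 = 212 ≡ 3.
  S_1 = Σ v_i α_i r_i = 8·1·10 + 8·9·6 + 9·10·4 + 3·8·1 + 5·3·9 = 1031 ≡ 8.
  α_i^2 mod 11 = [1, 4, 1, 9, 9].
  S_2 = Σ v_i α_i^2 r_i = 8·1·10 + 8·4·6 + 9·1·4 + 3·9·1 + 5·9·9 = 740 ≡ 3.
  S = (3, 8, 3) ≠ 0, so r is not a codeword (an error is present).
Step 3: locate the error. For a single error e at position i, S_ℓ = v_i·e·α_i^ℓ, so α_err = S_1/S_0.
  S_0^{−1} = 3^{−1} = 4 (mod 11), so α_err = 8·4 = 32 ≡ 10 = α_3. Error position i = 3.
  Consistency check: S_2/S_1 = 3·7 = 21 ≡ 10 = α_err ✓ (single-error assumption holds).
Step 4: error magnitude e = S_0/v_3 = S_0·∏_{j≠3}(α_3 − α_j) = 3·5 = 15 ≡ 4 (mod 11).
Step 5: correct position 3: c_3 = r_3 − e = 4 − 4 ≡ 0 (mod 11). Hence c = [10, 6, 0, 1, 9].
  Check: interpolating c through the α_i gives m(x) = 5 + 5·x (degree < 2) with m(α_i) = c_i for every i, so c is indeed a codeword.


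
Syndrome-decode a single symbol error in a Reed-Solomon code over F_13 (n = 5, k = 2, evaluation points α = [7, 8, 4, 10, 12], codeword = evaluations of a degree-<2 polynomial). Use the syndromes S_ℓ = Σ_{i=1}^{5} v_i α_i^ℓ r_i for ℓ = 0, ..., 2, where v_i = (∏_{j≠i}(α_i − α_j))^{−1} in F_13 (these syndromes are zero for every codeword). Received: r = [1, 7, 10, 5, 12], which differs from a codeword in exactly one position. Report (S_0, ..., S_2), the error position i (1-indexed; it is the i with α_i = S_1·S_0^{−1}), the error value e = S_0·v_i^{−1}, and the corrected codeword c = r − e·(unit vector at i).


S = (8, 12, 5), error at position 2, error magnitude e = 9, c = [1, 11, 10, 5, 12].

Step 1: column multipliers v_i = (∏_{j≠i}(α_i − α_j))^{−1} mod 13.
  i = 1 (α = 7): (7−8)(7−4)(7−10)(7−12) = (−1)·3·(−3)·(−5) = −45 ≡ 7, so v_1 = 7^{−1} = 2 (mod 13).
  i = 2 (α = 8): (8−7)(8−4)(8−10)(8−12) = 1·4·(−2)·(−4) = 32 ≡ 6, so v_2 = 6^{−1} = 11 (mod 13).
  i = 3 (α = 4): (4−7)(4−8)(4−10)(4−12) = (−3)·(−4)·(−6)·(−8) = 576 ≡ 4, so v_3 = 4^{−1} = 10 (mod 13).
  i = 4 (α = 10): (10−7)(10−8)(10−4)(10−12) = 3·2·6·(−2) = −72 ≡ 6, so v_4 = 6^{−1} = 11 (mod 13).
  i = 5 (α = 12): (12−7)(12−8)(12−4)(12−10) = 5·4·8·2 = 320 ≡ 8, so v_5 = 8^{−1} = 5 (mod 13).
  v = [2, 11, 10, 11, 5].
Step 2: syndromes of r = [1, 7, 10, 5, 12] (all sums mod 13).
  S_0 = Σ v_i r_i = 2·1 + 11·7 + 10·10 + 11·5 + 5·12 = 294 ≡ 8.
  S_1 = Σ v_i α_i r_i = 2·7·1 + 11·8·7 + 10·4·10 + 11·10·5 + 5·12·12 = 2300 ≡ 12.
  α_i^2 mod 13 = [10, 12, 3, 9, 1].
  S_2 = Σ v_i α_i^2 r_i = 2·10·1 + 11·12·7 + 10·3·10 + 11·9·5 + 5·1·12 = 1799 ≡ 5.
  S = (8, 12, 5) ≠ 0, so r is not a codeword (an error is present).
Step 3: locate the error. For a single error e at position i, S_ℓ = v_i·e·α_i^ℓ, so α_err = S_1/S_0.
  S_0^{−1} = 8^{−1} = 5 (mod 13), so α_err = 12·5 = 60 ≡ 8 = α_2. Error position i = 2.
  Consistency check: S_2/S_1 = 5·12 = 60 ≡ 8 = α_err ✓ (single-error assumption holds).
Step 4: error magnitude e = S_0/v_2 = S_0·∏_{j≠2}(α_2 − α_j) = 8·6 = 48 ≡ 9 (mod 13).
Step 5: correct position 2: c_2 = r_2 − e = 7 − 9 ≡ 11 (mod 13). Hence c = [1, 11, 10, 5, 12].
  Check: interpolating c through the α_i gives m(x) = 9 + 10·x (degree < 2) with m(α_i) = c_i for every i, so c is indeed a codeword.
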